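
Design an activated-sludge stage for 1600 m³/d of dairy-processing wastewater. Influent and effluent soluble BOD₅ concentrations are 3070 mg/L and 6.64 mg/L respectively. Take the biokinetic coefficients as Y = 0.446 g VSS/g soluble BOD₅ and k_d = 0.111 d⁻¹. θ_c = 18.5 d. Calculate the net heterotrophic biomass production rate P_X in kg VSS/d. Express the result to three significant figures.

Observed yield with endogenous decay: Y_obs = Y / (1 + k_d·θ_c) = 0.446 / (1 + 0.111 × 18.5) = 0.446 / 3.054 = 0.1461 g VSS/g soluble BOD₅.
Mass of soluble BOD₅ removed per day: Q(S₀ − S) = 1600 × 3063 g/m³ = 4901 kg/d.
So the net sludge growth is P_X = 0.1461 × 4901 = 715.9 kg VSS/d.

P_X ≈ 716 kg VSS/d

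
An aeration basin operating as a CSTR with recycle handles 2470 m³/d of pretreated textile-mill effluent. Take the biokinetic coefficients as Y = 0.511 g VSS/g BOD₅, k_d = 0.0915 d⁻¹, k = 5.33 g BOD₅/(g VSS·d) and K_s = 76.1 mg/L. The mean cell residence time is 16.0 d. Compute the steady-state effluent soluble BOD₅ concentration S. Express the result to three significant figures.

From the Monod/SRT balance for a CMAS, S = K_s·(1+k_d θ_c)/[θ_c·(Y k − k_d) − 1] = 76.1 × (1 + 0.0915 × 16.0) / [16.0 × (0.511 × 5.33 − 0.0915) − 1] = 187.5 / 41.11 = 4.561 mg/L.

S ≈ 4.56 mg/L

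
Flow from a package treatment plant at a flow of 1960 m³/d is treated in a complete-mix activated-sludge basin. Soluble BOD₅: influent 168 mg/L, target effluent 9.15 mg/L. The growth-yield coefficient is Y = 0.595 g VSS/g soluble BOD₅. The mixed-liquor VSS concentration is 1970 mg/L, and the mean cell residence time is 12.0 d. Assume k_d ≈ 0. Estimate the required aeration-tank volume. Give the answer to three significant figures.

With k_d = 0 the design equation reduces to V = Y Q (S₀−S) θ_c / X = 0.595 × 1960 × (168 − 9.15) × 12.0 / 1970 = 1128 m³.

V ≈ 1130 m³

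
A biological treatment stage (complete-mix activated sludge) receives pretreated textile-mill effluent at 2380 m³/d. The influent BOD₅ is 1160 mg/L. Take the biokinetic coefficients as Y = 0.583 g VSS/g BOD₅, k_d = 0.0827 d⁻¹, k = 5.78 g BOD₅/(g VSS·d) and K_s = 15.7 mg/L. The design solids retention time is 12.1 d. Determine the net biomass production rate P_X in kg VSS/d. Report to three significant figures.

P_X ≈ 804 kg VSS/d

Effluent substrate depends only on kinetics and SRT: S = K_s(1 + k_d θ_c) / [θ_c(Yk − k_d) − 1] = 15.7 × (1 + 0.0827 × 12.1) / [12.1 × (0.583 × 5.78 − 0.0827) − 1] = 31.41 / 38.77 = 0.8101 mg/L.
Observed yield with endogenous decay: Y_obs = Y / (1 + k_d·θ_c) = 0.583 / (1 + 0.0827 × 12.1) = 0.583 / 2.001 = 0.2914 g VSS/g BOD₅.
ΔS = 1160 − 0.810 = 1159 mg/L, so the substrate removal rate is 2380 × 1159/1000 = 2759 kg BOD₅/d.
Biomass produced: P_X = Y_obs·Q·ΔS = 0.2914 × 2759 ≈ 803.9 kg VSS/d.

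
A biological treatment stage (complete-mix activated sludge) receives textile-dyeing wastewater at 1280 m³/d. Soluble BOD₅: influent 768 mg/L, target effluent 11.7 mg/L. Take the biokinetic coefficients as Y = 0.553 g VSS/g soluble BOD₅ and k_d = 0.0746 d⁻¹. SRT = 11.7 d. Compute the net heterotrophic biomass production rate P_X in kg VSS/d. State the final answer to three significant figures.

P_X ≈ 286 kg VSS/d

Observed yield with endogenous decay: Y_obs = Y / (1 + k_d·θ_c) = 0.553 / (1 + 0.0746 × 11.7) = 0.553 / 1.873 = 0.2953 g VSS/g soluble BOD₅.
Q·(S₀ − S) = 1280 × (768 − 11.7) × 10⁻³ = 968.1 kg/d removed.
P_X = Y_obs · Q(S₀ − S) = 0.2953 × 968.1 = 285.8 kg VSS/d.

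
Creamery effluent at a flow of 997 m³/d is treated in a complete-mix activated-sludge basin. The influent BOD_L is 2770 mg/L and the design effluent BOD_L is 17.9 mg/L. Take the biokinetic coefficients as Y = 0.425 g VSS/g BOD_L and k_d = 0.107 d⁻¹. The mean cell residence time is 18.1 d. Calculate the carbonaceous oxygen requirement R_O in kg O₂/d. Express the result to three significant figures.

R_O ≈ 2180 kg O₂/d

The observed yield is Y_obs = Y/(1 + k_d·θ_c) = 0.425 / (1 + 0.107 × 18.1) = 0.425 / 2.937 = 0.1447 g VSS per g BOD_L removed.
Substrate removed = Q·(S₀ − S) = 997 m³/d × (2770 − 17.9) g/m³ = 2.74×10^6 g/d = 2744 kg/d.
Biomass synthesised: P_X = Y_obs × 2744 = 397.1 kg VSS/d.
Carbonaceous O₂ demand = substrate oxidised − cell-mass equivalent = 2744 − 1.42 × 397.1 = 2180 kg O₂/d.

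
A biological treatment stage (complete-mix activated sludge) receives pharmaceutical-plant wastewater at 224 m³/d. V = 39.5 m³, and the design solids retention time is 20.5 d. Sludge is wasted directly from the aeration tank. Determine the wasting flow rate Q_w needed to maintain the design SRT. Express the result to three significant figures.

Wasting from the aeration tank: Q_w = V / θ_c = 39.50 / 20.5 = 1.927 m³/d.

Q_w ≈ 1.93 m³/d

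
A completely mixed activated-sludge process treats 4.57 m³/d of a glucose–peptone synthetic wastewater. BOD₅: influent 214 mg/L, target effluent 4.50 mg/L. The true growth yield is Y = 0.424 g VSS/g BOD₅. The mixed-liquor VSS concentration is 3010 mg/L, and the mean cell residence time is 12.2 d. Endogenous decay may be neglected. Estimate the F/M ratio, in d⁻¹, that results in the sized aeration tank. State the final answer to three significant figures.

With k_d = 0 the design equation reduces to V = Y Q (S₀−S) θ_c / X = 0.424 × 4.57 × (214 − 4.50) × 12.2 / 3010 = 1.645 m³.
F/M = applied load / biomass = Q·S₀/(V·X) = 4.57 × 214 / (1.645 × 3010) = 0.1975 d⁻¹.

F/M ≈ 0.197 d⁻¹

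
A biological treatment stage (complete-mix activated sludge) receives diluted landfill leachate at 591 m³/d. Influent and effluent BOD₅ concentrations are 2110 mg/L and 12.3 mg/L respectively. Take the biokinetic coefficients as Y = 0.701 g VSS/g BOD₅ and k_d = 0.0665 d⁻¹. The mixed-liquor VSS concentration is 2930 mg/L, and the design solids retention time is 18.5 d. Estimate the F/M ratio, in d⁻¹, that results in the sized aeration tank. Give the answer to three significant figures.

F/M ≈ 0.173 d⁻¹

From the SRT design equation V = Y Q (S₀−S) θ_c / [X (1 + k_d θ_c)] = 0.701 × 591 × (2110 − 12.3) × 18.5 / [2930 × (1 + 0.0665 × 18.5)] = 1.61×10^7 / 6535 = 2460 m³.
F/M = applied load / biomass = Q·S₀/(V·X) = 591 × 2110 / (2460 × 2930) = 0.1730 d⁻¹.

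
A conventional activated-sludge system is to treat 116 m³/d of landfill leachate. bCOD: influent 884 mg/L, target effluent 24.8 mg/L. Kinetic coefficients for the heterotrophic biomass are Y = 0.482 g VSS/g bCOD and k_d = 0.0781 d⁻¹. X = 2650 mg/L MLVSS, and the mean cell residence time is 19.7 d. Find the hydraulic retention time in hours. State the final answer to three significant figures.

τ ≈ 29.1 h

Steady-state biomass mass balance: V·X·(1 + k_d·θ_c) = Y·Q·(S₀ − S)·θ_c, so V = 0.482 × 116 × (884 − 24.8) × 19.7 / [2650 × (1 + 0.0781 × 19.7)] = 9.46×10^5 / 6727 = 140.7 m³.
τ = V/Q = 140.7/116 = 1.213 d, or 29.11 h.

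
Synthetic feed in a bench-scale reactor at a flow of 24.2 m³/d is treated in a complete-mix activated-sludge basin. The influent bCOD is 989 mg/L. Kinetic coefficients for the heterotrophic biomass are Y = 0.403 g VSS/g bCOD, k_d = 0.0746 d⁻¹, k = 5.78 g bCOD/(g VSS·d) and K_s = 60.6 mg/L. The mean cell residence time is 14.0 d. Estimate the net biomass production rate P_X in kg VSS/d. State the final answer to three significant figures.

P_X ≈ 4.70 kg VSS/d

Effluent substrate depends only on kinetics and SRT: S = K_s(1 + k_d θ_c) / [θ_c(Yk − k_d) − 1] = 60.6 × (1 + 0.0746 × 14.0) / [14.0 × (0.403 × 5.78 − 0.0746) − 1] = 123.9 / 30.57 = 4.053 mg/L.
Observed yield with endogenous decay: Y_obs = Y / (1 + k_d·θ_c) = 0.403 / (1 + 0.0746 × 14.0) = 0.403 / 2.044 = 0.1971 g VSS/g bCOD.
Q·(S₀ − S) = 24.2 × (989 − 4.05) × 10⁻³ = 23.84 kg/d removed.
Biomass produced: P_X = Y_obs·Q·ΔS = 0.1971 × 23.84 ≈ 4.699 kg VSS/d.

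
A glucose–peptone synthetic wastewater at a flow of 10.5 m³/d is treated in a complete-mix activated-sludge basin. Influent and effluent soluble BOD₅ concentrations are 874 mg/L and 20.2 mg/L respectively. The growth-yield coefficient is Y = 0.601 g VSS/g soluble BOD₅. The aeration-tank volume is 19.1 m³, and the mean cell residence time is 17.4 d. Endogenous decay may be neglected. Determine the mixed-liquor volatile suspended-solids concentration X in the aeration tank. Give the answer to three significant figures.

X ≈ 4910 mg/L

Without decay, X = Y Q (S₀−S) θ_c / V = 0.601 × 10.5 × (874 − 20.2) × 17.4 / 19.1 = 4908 mg/L.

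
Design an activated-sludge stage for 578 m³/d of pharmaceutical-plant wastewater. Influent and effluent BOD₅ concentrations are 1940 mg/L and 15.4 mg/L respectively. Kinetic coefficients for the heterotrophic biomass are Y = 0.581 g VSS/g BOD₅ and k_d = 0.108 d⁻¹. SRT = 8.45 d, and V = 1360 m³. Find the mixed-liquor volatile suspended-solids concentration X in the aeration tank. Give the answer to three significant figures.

X ≈ 2100 mg/L

Solving the biomass balance for X: X = Y Q (S₀−S) θ_c / [V (1+k_d θ_c)] = 0.581 × 578 × (1940 − 15.4) × 8.45 / [1360 × (1 + 0.108 × 8.45)] = 2100 mg/L.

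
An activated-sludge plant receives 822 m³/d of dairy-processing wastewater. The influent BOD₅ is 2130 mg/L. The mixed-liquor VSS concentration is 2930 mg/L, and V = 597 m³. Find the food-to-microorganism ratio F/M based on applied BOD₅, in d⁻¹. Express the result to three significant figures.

F/M ≈ 1.00 d⁻¹

Food-to-microorganism ratio F/M = Q S₀ / (V X) = 822 × 2130 / (597.0 × 2930) = 1.001 d⁻¹.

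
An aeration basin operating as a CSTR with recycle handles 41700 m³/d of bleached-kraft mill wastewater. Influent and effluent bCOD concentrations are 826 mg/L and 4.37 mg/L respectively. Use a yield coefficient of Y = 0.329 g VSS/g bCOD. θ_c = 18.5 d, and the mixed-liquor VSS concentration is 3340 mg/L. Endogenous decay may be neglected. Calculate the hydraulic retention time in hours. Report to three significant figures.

τ ≈ 35.9 h

With k_d = 0 the design equation reduces to V = Y Q (S₀−S) θ_c / X = 0.329 × 41700 × (826 − 4.37) × 18.5 / 3340 = 62436 m³.
Hydraulic retention time τ = V/Q = 62436 / 41700 = 1.497 d = 35.93 h.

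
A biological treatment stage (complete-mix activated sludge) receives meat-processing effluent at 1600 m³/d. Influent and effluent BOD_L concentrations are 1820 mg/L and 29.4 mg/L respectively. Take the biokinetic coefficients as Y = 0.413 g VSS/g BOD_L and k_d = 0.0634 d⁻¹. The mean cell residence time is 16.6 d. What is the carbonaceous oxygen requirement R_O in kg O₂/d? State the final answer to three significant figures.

Correct the yield for decay: Y_obs = Y/(1 + k_d θ_c) = 0.413 / (1 + 0.0634 × 16.6) = 0.413 / 2.052 = 0.2012.
ΔS = 1820 − 29.4 = 1791 mg/L, so the substrate removal rate is 1600 × 1791/1000 = 2865 kg BOD_L/d.
Net sludge production P_X = 0.2012 × 2865 = 576.5 kg VSS/d.
Carbonaceous O₂ demand = substrate oxidised − cell-mass equivalent = 2865 − 1.42 × 576.5 = 2046 kg O₂/d.

R_O ≈ 2050 kg O₂/d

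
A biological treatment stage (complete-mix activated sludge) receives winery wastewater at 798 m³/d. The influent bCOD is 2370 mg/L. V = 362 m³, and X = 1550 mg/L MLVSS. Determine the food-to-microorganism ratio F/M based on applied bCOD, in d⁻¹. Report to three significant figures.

F/M = Q·S₀ / (V·X) = 798 × 2370 / (362.0 × 1550) = 3.371 g bCOD·(g VSS·d)⁻¹.

F/M ≈ 3.37 d⁻¹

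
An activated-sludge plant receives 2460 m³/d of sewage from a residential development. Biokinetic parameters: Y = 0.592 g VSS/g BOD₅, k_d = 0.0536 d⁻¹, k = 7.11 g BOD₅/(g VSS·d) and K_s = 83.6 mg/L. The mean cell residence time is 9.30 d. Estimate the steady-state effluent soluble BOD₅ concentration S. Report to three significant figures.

For a completely mixed reactor with recycle the Lawrence–McCarty relation gives S = K_s·(1 + k_d·θ_c) / [θ_c·(Y·k − k_d) − 1] = 83.6 × (1 + 0.0536 × 9.30) / [9.30 × (0.592 × 7.11 − 0.0536) − 1] = 125.3 / 37.65 = 3.328 mg/L.

S ≈ 3.33 mg/L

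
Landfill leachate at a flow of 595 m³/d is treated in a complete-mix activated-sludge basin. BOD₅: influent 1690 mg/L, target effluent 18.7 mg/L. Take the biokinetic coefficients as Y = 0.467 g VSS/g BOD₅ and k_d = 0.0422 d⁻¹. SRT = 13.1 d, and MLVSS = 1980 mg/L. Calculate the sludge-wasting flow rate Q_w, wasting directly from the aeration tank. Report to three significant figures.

Q_w ≈ 151 m³/d

From the SRT design equation V = Y Q (S₀−S) θ_c / [X (1 + k_d θ_c)] = 0.467 × 595 × (1690 − 18.7) × 13.1 / [1980 × (1 + 0.0422 × 13.1)] = 6.08×10^6 / 3075 = 1979 m³.
Wasting from the aeration tank: Q_w = V / θ_c = 1979 / 13.1 = 151.0 m³/d.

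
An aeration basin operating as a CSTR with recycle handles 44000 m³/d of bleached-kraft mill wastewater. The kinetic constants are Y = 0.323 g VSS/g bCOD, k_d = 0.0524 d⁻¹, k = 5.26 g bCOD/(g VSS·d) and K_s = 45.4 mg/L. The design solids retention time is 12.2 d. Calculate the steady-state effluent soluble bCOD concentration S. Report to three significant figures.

S ≈ 3.90 mg/L

Effluent substrate depends only on kinetics and SRT: S = K_s(1 + k_d θ_c) / [θ_c(Yk − k_d) − 1] = 45.4 × (1 + 0.0524 × 12.2) / [12.2 × (0.323 × 5.26 − 0.0524) − 1] = 74.42 / 19.09 = 3.899 mg/L.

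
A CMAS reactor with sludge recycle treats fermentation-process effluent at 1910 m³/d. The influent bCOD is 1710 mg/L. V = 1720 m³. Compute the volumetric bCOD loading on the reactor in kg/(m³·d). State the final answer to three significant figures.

L_v ≈ 1.90 kg bCOD/(m³·d)

L_v = Q S₀ / V = 1910 × 1710 × 10⁻³ / 1720 = 1.899 kg/(m³·d).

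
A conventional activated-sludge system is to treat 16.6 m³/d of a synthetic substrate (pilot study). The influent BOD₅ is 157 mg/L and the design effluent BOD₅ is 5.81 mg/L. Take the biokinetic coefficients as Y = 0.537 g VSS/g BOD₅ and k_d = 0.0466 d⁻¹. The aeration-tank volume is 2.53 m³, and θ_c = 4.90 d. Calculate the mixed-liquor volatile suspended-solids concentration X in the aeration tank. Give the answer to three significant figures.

From V·X·(1 + k_d·θ_c) = Y·Q·(S₀ − S)·θ_c: X = 0.537 × 16.6 × (157 − 5.81) × 4.90 / [2.53 × (1 + 0.0466 × 4.90)] = 2125 mg/L.

X ≈ 2130 mg/L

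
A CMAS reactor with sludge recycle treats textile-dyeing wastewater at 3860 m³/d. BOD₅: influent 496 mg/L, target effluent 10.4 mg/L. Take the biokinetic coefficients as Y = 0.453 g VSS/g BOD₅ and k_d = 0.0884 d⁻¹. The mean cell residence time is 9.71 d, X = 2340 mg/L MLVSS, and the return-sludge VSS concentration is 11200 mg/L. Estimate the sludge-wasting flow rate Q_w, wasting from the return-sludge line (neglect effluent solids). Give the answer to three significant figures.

Q_w ≈ 40.8 m³/d

Steady-state biomass mass balance: V·X·(1 + k_d·θ_c) = Y·Q·(S₀ − S)·θ_c, so V = 0.453 × 3860 × (496 − 10.4) × 9.71 / [2340 × (1 + 0.0884 × 9.71)] = 8.24×10^6 / 4349 = 1896 m³.
Q_w = (V·X)/(θ_c X_r) = 1896 × 2340 / (9.71 × 11200) = 40.80 m³/d.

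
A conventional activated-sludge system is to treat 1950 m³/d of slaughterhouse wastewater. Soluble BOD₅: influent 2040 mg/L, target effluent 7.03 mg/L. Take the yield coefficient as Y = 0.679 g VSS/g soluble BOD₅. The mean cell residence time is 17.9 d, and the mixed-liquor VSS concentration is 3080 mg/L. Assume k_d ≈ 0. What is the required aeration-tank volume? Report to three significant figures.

With k_d = 0 the design equation reduces to V = Y Q (S₀−S) θ_c / X = 0.679 × 1950 × (2040 − 7.03) × 17.9 / 3080 = 15644 m³.

V ≈ 15600 m³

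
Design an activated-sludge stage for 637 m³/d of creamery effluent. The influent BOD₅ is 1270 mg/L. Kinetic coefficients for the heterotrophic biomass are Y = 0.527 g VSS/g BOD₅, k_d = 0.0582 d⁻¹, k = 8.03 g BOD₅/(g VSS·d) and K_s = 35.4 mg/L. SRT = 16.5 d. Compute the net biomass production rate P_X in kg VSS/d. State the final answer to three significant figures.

P_X ≈ 217 kg VSS/d

From the Monod/SRT balance for a CMAS, S = K_s·(1+k_d θ_c)/[θ_c·(Y k − k_d) − 1] = 35.4 × (1 + 0.0582 × 16.5) / [16.5 × (0.527 × 8.03 − 0.0582) − 1] = 69.39 / 67.86 = 1.023 mg/L.
Y_obs = Y / (1 + k_d θ_c) = 0.527 / (1 + 0.0582 × 16.5) = 0.527 / 1.960 = 0.2688.
Q·(S₀ − S) = 637 × (1270 − 1.02) × 10⁻³ = 808.3 kg/d removed.
Biomass produced: P_X = Y_obs·Q·ΔS = 0.2688 × 808.3 ≈ 217.3 kg VSS/d.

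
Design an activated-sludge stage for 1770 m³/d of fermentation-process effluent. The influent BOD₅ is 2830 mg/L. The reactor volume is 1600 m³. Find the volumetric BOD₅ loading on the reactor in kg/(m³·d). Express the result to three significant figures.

L_v ≈ 3.13 kg BOD₅/(m³·d)

Applied BOD₅ load per unit volume = Q·S₀/V = (1770 × 2830/1000)/1600 = 3.131 kg BOD₅·m⁻³·d⁻¹.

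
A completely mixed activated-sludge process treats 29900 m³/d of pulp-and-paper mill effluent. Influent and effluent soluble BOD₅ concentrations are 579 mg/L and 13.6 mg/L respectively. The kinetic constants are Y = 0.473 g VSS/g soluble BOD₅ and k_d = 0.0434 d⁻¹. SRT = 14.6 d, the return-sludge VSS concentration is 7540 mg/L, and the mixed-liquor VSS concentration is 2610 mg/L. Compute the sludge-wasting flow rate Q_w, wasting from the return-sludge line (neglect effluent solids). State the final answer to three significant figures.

Steady-state biomass mass balance: V·X·(1 + k_d·θ_c) = Y·Q·(S₀ − S)·θ_c, so V = 0.473 × 29900 × (579 − 13.6) × 14.6 / [2610 × (1 + 0.0434 × 14.6)] = 1.17×10^8 / 4264 = 27381 m³.
Q_w = (V·X)/(θ_c X_r) = 27381 × 2610 / (14.6 × 7540) = 649.2 m³/d.

Q_w ≈ 649 m³/d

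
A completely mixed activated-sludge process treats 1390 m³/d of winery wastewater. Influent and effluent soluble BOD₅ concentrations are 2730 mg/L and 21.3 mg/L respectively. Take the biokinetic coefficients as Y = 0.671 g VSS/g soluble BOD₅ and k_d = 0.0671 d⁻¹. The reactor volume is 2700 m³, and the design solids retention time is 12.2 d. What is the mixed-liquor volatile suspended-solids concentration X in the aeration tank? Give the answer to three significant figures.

Solving the biomass balance for X: X = Y Q (S₀−S) θ_c / [V (1+k_d θ_c)] = 0.671 × 1390 × (2730 − 21.3) × 12.2 / [2700 × (1 + 0.0671 × 12.2)] = 6277 mg/L.

X ≈ 6280 mg/L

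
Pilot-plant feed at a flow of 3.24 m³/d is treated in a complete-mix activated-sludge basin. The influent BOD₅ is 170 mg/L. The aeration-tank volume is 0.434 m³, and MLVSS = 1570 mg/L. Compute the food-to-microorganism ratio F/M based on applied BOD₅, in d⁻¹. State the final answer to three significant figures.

F/M = Q·S₀ / (V·X) = 3.24 × 170 / (0.4340 × 1570) = 0.8084 g BOD₅·(g VSS·d)⁻¹.

F/M ≈ 0.808 d⁻¹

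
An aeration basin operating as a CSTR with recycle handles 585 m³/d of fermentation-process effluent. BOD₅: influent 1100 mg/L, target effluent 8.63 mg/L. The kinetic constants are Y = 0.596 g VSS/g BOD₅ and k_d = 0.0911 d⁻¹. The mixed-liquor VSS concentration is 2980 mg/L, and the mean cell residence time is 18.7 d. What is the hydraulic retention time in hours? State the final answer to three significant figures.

Steady-state biomass mass balance: V·X·(1 + k_d·θ_c) = Y·Q·(S₀ − S)·θ_c, so V = 0.596 × 585 × (1100 − 8.63) × 18.7 / [2980 × (1 + 0.0911 × 18.7)] = 7.12×10^6 / 8057 = 883.2 m³.
HRT = V/Q = 883.2 m³ / 585 m³·d⁻¹ = 1.510 d × 24 = 36.23 h.

τ ≈ 36.2 h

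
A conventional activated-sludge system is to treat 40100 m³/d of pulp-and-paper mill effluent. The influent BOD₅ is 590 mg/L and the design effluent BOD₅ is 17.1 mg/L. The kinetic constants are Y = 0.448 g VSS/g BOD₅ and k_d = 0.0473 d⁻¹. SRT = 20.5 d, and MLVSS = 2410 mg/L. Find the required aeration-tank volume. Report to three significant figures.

V ≈ 44400 m³

From the SRT design equation V = Y Q (S₀−S) θ_c / [X (1 + k_d θ_c)] = 0.448 × 40100 × (590 − 17.1) × 20.5 / [2410 × (1 + 0.0473 × 20.5)] = 2.11×10^8 / 4747 = 44448 m³.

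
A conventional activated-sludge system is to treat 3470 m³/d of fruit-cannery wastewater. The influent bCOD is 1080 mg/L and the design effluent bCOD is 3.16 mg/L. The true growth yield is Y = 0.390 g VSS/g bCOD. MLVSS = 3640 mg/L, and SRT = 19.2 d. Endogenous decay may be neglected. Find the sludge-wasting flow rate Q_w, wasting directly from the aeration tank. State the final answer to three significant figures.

Q_w ≈ 400 m³/d

With k_d = 0 the design equation reduces to V = Y Q (S₀−S) θ_c / X = 0.390 × 3470 × (1080 − 3.16) × 19.2 / 3640 = 7687 m³.
With mixed-liquor wasting, θ_c = V/Q_w, so Q_w = V/θ_c = 7687/19.2 = 400.4 m³/d.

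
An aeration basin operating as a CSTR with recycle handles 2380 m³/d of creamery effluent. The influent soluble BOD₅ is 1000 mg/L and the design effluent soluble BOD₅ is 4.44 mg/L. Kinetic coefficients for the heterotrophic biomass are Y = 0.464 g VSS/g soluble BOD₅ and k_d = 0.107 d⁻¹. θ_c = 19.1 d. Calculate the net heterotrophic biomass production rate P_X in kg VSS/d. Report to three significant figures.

P_X ≈ 361 kg VSS/d

Observed yield with endogenous decay: Y_obs = Y / (1 + k_d·θ_c) = 0.464 / (1 + 0.107 × 19.1) = 0.464 / 3.044 = 0.1524 g VSS/g soluble BOD₅.
Mass of soluble BOD₅ removed per day: Q(S₀ − S) = 2380 × 995.6 g/m³ = 2369 kg/d.
So the net sludge growth is P_X = 0.1524 × 2369 = 361.2 kg VSS/d.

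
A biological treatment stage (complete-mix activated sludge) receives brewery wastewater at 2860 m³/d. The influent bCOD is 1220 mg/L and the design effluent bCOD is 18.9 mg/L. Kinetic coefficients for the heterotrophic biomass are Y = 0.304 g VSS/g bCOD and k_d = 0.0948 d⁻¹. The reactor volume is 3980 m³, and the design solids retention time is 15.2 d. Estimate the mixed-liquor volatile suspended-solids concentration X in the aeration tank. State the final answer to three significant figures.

X ≈ 1630 mg/L

X = Y·Q·ΔS·θ_c / [V·(1 + k_d θ_c)] = 0.304 × 2860 × (1220 − 18.9) × 15.2 / [3980 × (1 + 0.0948 × 15.2)] = 1634 mg/L.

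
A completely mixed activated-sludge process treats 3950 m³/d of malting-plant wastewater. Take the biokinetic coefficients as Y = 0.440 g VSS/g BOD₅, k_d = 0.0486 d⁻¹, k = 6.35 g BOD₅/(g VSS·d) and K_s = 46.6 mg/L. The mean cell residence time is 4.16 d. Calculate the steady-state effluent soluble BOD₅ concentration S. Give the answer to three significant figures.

S ≈ 5.38 mg/L

From the Monod/SRT balance for a CMAS, S = K_s·(1+k_d θ_c)/[θ_c·(Y k − k_d) − 1] = 46.6 × (1 + 0.0486 × 4.16) / [4.16 × (0.440 × 6.35 − 0.0486) − 1] = 56.02 / 10.42 = 5.376 mg/L.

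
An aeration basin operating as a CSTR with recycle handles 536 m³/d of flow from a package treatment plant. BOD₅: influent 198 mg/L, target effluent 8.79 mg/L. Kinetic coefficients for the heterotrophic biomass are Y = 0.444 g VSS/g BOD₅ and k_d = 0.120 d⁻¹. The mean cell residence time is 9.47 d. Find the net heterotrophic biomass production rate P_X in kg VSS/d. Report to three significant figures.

Observed yield with endogenous decay: Y_obs = Y / (1 + k_d·θ_c) = 0.444 / (1 + 0.120 × 9.47) = 0.444 / 2.136 = 0.2078 g VSS/g BOD₅.
Q·(S₀ − S) = 536 × (198 − 8.79) × 10⁻³ = 101.4 kg/d removed.
Biomass produced: P_X = Y_obs·Q·ΔS = 0.2078 × 101.4 ≈ 21.08 kg VSS/d.

P_X ≈ 21.1 kg VSS/d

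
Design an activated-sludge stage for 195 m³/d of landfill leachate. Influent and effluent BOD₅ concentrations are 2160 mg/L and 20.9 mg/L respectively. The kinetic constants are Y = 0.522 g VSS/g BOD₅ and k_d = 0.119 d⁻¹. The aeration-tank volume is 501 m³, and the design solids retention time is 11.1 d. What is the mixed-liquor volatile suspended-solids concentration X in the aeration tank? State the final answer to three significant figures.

X = Y·Q·ΔS·θ_c / [V·(1 + k_d θ_c)] = 0.522 × 195 × (2160 − 20.9) × 11.1 / [501 × (1 + 0.119 × 11.1)] = 2079 mg/L.

X ≈ 2080 mg/L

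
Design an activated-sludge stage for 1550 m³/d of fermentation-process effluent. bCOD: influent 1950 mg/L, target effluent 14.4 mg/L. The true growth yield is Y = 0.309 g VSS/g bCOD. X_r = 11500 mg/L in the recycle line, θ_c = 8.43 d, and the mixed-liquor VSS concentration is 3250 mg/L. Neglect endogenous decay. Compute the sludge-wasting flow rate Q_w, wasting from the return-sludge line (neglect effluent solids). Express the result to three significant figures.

Q_w ≈ 80.6 m³/d

V·X = Y·Q·ΔS·θ_c gives V = 0.309 × 1550 × (1950 − 14.4) × 8.43 / 3250 = 2405 m³.
Q_w = (V·X)/(θ_c X_r) = 2405 × 3250 / (8.43 × 11500) = 80.61 m³/d.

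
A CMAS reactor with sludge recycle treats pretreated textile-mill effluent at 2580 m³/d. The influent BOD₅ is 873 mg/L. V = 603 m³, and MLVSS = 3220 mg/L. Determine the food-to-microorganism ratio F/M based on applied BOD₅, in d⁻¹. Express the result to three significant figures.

F/M ≈ 1.16 d⁻¹

Food-to-microorganism ratio F/M = Q S₀ / (V X) = 2580 × 873 / (603.0 × 3220) = 1.160 d⁻¹.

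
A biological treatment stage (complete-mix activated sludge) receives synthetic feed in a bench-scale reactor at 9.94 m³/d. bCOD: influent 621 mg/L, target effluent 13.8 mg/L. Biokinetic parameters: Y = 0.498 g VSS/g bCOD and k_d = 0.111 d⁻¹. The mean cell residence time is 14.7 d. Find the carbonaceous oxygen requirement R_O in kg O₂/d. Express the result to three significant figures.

R_O ≈ 4.41 kg O₂/d

Correct the yield for decay: Y_obs = Y/(1 + k_d θ_c) = 0.498 / (1 + 0.111 × 14.7) = 0.498 / 2.632 = 0.1892.
Q·(S₀ − S) = 9.94 × (621 − 13.8) × 10⁻³ = 6.036 kg/d removed.
Biomass synthesised: P_X = Y_obs × 6.036 = 1.142 kg VSS/d.
Carbonaceous O₂ demand = substrate oxidised − cell-mass equivalent = 6.036 − 1.42 × 1.142 = 4.414 kg O₂/d.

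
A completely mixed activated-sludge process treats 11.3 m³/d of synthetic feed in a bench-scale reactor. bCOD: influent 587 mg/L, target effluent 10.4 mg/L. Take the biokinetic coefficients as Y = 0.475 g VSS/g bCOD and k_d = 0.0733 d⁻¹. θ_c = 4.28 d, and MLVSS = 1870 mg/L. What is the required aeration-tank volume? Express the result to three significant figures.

From the SRT design equation V = Y Q (S₀−S) θ_c / [X (1 + k_d θ_c)] = 0.475 × 11.3 × (587 − 10.4) × 4.28 / [1870 × (1 + 0.0733 × 4.28)] = 1.32×10^4 / 2457 = 5.392 m³.

V ≈ 5.39 m³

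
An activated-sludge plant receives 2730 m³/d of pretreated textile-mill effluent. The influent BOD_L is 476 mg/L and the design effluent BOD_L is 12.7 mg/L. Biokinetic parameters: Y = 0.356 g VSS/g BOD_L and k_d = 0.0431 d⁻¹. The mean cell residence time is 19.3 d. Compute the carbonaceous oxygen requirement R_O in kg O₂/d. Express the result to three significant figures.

Correct the yield for decay: Y_obs = Y/(1 + k_d θ_c) = 0.356 / (1 + 0.0431 × 19.3) = 0.356 / 1.832 = 0.1943.
Substrate removed = Q·(S₀ − S) = 2730 m³/d × (476 − 12.7) g/m³ = 1.26×10^6 g/d = 1265 kg/d.
Net sludge production P_X = 0.1943 × 1265 = 245.8 kg VSS/d.
R_O = Q·ΔS − 1.42 P_X = 1265 − 349.0 = 915.8 kg O₂/d.

R_O ≈ 916 kg O₂/d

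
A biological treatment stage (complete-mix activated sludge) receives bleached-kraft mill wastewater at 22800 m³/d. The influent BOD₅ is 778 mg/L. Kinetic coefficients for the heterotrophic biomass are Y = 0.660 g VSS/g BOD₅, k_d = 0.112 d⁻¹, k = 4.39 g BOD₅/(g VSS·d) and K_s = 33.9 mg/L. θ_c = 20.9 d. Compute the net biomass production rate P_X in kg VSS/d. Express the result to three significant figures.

Effluent substrate depends only on kinetics and SRT: S = K_s(1 + k_d θ_c) / [θ_c(Yk − k_d) − 1] = 33.9 × (1 + 0.112 × 20.9) / [20.9 × (0.660 × 4.39 − 0.112) − 1] = 113.3 / 57.21 = 1.979 mg/L.
Y_obs = Y / (1 + k_d θ_c) = 0.660 / (1 + 0.112 × 20.9) = 0.660 / 3.341 = 0.1976.
Substrate removed = Q·(S₀ − S) = 22800 m³/d × (778 − 1.98) g/m³ = 1.77×10^7 g/d = 17693 kg/d.
Net biomass production P_X = Y_obs × Q·(S₀ − S) = 0.1976 × 17693 = 3495 kg VSS/d.

P_X ≈ 3500 kg VSS/d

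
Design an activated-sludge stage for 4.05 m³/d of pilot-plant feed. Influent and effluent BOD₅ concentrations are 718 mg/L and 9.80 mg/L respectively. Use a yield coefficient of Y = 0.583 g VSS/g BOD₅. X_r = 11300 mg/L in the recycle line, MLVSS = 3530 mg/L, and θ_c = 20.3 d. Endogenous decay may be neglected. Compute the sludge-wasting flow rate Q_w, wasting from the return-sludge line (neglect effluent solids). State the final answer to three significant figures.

Q_w ≈ 0.148 m³/d

V·X = Y·Q·ΔS·θ_c gives V = 0.583 × 4.05 × (718 − 9.80) × 20.3 / 3530 = 9.616 m³.
Wasting from the return line (neglecting effluent solids): Q_w = V·X / (θ_c·X_r) = 9.616 × 3530 / (20.3 × 11300) = 0.1480 m³/d.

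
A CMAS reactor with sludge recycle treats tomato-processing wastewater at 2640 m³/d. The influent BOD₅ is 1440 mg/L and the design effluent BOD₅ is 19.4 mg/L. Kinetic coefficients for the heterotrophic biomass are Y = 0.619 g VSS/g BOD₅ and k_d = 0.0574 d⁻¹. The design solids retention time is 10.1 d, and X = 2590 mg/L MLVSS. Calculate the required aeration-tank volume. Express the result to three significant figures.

Rearranging the biomass balance for a CMAS with decay, V = Y·Q·ΔS·θ_c / [X·(1+k_d θ_c)] = 0.619 × 2640 × (1440 − 19.4) × 10.1 / [2590 × (1 + 0.0574 × 10.1)] = 2.34×10^7 / 4092 = 5731 m³.

V ≈ 5730 m³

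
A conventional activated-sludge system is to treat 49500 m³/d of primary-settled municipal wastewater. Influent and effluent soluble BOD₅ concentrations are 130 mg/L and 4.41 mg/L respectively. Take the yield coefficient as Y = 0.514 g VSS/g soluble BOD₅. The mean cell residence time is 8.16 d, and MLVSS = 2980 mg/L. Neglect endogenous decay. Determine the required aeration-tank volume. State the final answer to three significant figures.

V ≈ 8750 m³

V·X = Y·Q·ΔS·θ_c gives V = 0.514 × 49500 × (130 − 4.41) × 8.16 / 2980 = 8750 m³.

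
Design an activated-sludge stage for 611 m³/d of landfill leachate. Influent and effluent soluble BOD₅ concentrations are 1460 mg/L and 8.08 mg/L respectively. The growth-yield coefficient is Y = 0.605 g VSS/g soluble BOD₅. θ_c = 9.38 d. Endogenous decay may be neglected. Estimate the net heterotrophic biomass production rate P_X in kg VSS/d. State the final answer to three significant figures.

No decay correction is needed, so Y_obs = Y = 0.605.
Q·(S₀ − S) = 611 × (1460 − 8.08) × 10⁻³ = 887.1 kg/d removed.
Net biomass production P_X = Y_obs × Q·(S₀ − S) = 0.6050 × 887.1 = 536.7 kg VSS/d.

P_X ≈ 537 kg VSS/d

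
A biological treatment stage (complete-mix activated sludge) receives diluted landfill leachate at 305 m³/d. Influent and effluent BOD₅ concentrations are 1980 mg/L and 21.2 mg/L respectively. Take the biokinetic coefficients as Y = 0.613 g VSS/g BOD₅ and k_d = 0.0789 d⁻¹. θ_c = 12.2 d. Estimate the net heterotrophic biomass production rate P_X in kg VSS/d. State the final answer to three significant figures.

Y_obs = Y / (1 + k_d θ_c) = 0.613 / (1 + 0.0789 × 12.2) = 0.613 / 1.963 = 0.3123.
ΔS = 1980 − 21.2 = 1959 mg/L, so the substrate removal rate is 305 × 1959/1000 = 597.4 kg BOD₅/d.
Net biomass production P_X = Y_obs × Q·(S₀ − S) = 0.3123 × 597.4 = 186.6 kg VSS/d.

P_X ≈ 187 kg VSS/d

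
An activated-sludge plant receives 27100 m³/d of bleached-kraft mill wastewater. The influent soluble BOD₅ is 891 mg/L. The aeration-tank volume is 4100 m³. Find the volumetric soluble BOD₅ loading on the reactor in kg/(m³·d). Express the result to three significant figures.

Volumetric loading L_v = Q·S₀ / V = 27100 × 891 g/m³ / 4100 m³ = 5889 g/(m³·d) = 5.889 kg soluble BOD₅/(m³·d).

L_v ≈ 5.89 kg soluble BOD₅/(m³·d)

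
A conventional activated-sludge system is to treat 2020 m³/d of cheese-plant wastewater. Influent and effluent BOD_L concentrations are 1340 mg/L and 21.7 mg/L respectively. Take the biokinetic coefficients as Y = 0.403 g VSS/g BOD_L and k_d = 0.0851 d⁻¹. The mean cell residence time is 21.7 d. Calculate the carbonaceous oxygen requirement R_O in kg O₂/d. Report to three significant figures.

R_O ≈ 2130 kg O₂/d

Observed yield with endogenous decay: Y_obs = Y / (1 + k_d·θ_c) = 0.403 / (1 + 0.0851 × 21.7) = 0.403 / 2.847 = 0.1416 g VSS/g BOD_L.
ΔS = 1340 − 21.7 = 1318 mg/L, so the substrate removal rate is 2020 × 1318/1000 = 2663 kg BOD_L/d.
Biomass synthesised: P_X = Y_obs × 2663 = 377.0 kg VSS/d.
R_O = Q·ΔS − 1.42 P_X = 2663 − 535.3 = 2128 kg O₂/d.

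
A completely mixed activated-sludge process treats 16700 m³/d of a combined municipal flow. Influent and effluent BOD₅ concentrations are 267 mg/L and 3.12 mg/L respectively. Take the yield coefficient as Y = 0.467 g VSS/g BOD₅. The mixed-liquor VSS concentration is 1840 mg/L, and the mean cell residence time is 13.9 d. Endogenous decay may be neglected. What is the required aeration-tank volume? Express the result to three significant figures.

With k_d = 0 the design equation reduces to V = Y Q (S₀−S) θ_c / X = 0.467 × 16700 × (267 − 3.12) × 13.9 / 1840 = 15547 m³.

V ≈ 15500 m³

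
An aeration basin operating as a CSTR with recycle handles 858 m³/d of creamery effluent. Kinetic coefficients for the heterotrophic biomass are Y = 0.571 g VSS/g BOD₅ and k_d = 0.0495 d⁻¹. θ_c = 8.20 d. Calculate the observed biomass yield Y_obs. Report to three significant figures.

Y_obs ≈ 0.406 g VSS/g BOD₅

Observed yield with endogenous decay: Y_obs = Y / (1 + k_d·θ_c) = 0.571 / (1 + 0.0495 × 8.20) = 0.571 / 1.406 = 0.4061 g VSS/g BOD₅.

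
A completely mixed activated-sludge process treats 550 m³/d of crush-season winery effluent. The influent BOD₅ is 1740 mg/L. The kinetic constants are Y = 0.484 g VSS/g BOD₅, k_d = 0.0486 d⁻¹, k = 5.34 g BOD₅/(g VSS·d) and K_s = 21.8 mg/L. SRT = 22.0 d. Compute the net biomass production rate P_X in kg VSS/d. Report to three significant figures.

P_X ≈ 224 kg VSS/d

For a completely mixed reactor with recycle the Lawrence–McCarty relation gives S = K_s·(1 + k_d·θ_c) / [θ_c·(Y·k − k_d) − 1] = 21.8 × (1 + 0.0486 × 22.0) / [22.0 × (0.484 × 5.34 − 0.0486) − 1] = 45.11 / 54.79 = 0.8233 mg/L.
Y_obs = Y / (1 + k_d θ_c) = 0.484 / (1 + 0.0486 × 22.0) = 0.484 / 2.069 = 0.2339.
Q·(S₀ − S) = 550 × (1740 − 0.823) × 10⁻³ = 956.5 kg/d removed.
So the net sludge growth is P_X = 0.2339 × 956.5 = 223.7 kg VSS/d.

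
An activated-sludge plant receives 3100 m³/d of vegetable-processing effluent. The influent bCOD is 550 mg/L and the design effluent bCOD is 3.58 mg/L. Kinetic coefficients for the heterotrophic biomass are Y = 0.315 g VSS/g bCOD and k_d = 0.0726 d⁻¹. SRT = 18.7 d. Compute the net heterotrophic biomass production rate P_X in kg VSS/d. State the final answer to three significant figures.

P_X ≈ 226 kg VSS/d

The observed yield is Y_obs = Y/(1 + k_d·θ_c) = 0.315 / (1 + 0.0726 × 18.7) = 0.315 / 2.358 = 0.1336 g VSS per g bCOD removed.
Substrate removed = Q·(S₀ − S) = 3100 m³/d × (550 − 3.58) g/m³ = 1.69×10^6 g/d = 1694 kg/d.
P_X = Y_obs · Q(S₀ − S) = 0.1336 × 1694 = 226.3 kg VSS/d.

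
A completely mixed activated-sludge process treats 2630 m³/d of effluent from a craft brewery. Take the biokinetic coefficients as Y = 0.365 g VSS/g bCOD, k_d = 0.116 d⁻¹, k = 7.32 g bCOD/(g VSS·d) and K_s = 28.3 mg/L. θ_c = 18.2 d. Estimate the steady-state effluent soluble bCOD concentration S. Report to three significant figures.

S ≈ 1.93 mg/L

For a completely mixed reactor with recycle the Lawrence–McCarty relation gives S = K_s·(1 + k_d·θ_c) / [θ_c·(Y·k − k_d) − 1] = 28.3 × (1 + 0.116 × 18.2) / [18.2 × (0.365 × 7.32 − 0.116) − 1] = 88.05 / 45.52 = 1.934 mg/L.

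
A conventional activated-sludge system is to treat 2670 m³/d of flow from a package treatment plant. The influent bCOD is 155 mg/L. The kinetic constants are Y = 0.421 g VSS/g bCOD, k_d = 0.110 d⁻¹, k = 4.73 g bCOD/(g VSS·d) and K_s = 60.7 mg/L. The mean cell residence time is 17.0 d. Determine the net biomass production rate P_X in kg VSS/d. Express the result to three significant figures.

P_X ≈ 58.5 kg VSS/d

For a completely mixed reactor with recycle the Lawrence–McCarty relation gives S = K_s·(1 + k_d·θ_c) / [θ_c·(Y·k − k_d) − 1] = 60.7 × (1 + 0.110 × 17.0) / [17.0 × (0.421 × 4.73 − 0.110) − 1] = 174.2 / 30.98 = 5.623 mg/L.
Observed yield with endogenous decay: Y_obs = Y / (1 + k_d·θ_c) = 0.421 / (1 + 0.110 × 17.0) = 0.421 / 2.870 = 0.1467 g VSS/g bCOD.
Substrate removed = Q·(S₀ − S) = 2670 m³/d × (155 − 5.62) g/m³ = 3.99×10^5 g/d = 398.8 kg/d.
Net biomass production P_X = Y_obs × Q·(S₀ − S) = 0.1467 × 398.8 = 58.51 kg VSS/d.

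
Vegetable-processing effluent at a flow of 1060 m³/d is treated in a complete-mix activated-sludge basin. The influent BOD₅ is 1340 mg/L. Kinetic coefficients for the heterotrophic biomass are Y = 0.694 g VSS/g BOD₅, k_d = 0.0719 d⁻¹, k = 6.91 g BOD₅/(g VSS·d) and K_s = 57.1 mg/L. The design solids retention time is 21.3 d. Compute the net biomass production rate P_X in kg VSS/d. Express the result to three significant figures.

Effluent substrate depends only on kinetics and SRT: S = K_s(1 + k_d θ_c) / [θ_c(Yk − k_d) − 1] = 57.1 × (1 + 0.0719 × 21.3) / [21.3 × (0.694 × 6.91 − 0.0719) − 1] = 144.5 / 99.61 = 1.451 mg/L.
The observed yield is Y_obs = Y/(1 + k_d·θ_c) = 0.694 / (1 + 0.0719 × 21.3) = 0.694 / 2.531 = 0.2741 g VSS per g BOD₅ removed.
ΔS = 1340 − 1.45 = 1339 mg/L, so the substrate removal rate is 1060 × 1339/1000 = 1419 kg BOD₅/d.
Biomass produced: P_X = Y_obs·Q·ΔS = 0.2741 × 1419 ≈ 389.0 kg VSS/d.

P_X ≈ 389 kg VSS/d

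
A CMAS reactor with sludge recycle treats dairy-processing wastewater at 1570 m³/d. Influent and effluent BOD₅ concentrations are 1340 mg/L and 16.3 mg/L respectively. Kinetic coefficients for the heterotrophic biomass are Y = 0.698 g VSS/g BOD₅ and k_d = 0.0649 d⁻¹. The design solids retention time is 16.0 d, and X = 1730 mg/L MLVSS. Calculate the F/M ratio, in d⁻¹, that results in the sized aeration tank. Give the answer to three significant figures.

F/M ≈ 0.185 d⁻¹

Rearranging the biomass balance for a CMAS with decay, V = Y·Q·ΔS·θ_c / [X·(1+k_d θ_c)] = 0.698 × 1570 × (1340 − 16.3) × 16.0 / [1730 × (1 + 0.0649 × 16.0)] = 2.32×10^7 / 3526 = 6582 m³.
F/M = applied load / biomass = Q·S₀/(V·X) = 1570 × 1340 / (6582 × 1730) = 0.1848 d⁻¹.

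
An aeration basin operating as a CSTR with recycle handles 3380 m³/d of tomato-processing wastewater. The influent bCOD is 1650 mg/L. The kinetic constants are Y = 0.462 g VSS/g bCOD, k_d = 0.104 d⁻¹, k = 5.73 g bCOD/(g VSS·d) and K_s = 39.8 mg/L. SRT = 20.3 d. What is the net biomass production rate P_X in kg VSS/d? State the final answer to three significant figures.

From the Monod/SRT balance for a CMAS, S = K_s·(1+k_d θ_c)/[θ_c·(Y k − k_d) − 1] = 39.8 × (1 + 0.104 × 20.3) / [20.3 × (0.462 × 5.73 − 0.104) − 1] = 123.8 / 50.63 = 2.446 mg/L.
The observed yield is Y_obs = Y/(1 + k_d·θ_c) = 0.462 / (1 + 0.104 × 20.3) = 0.462 / 3.111 = 0.1485 g VSS per g bCOD removed.
ΔS = 1650 − 2.45 = 1648 mg/L, so the substrate removal rate is 3380 × 1648/1000 = 5569 kg bCOD/d.
Biomass produced: P_X = Y_obs·Q·ΔS = 0.1485 × 5569 ≈ 826.9 kg VSS/d.

P_X ≈ 827 kg VSS/d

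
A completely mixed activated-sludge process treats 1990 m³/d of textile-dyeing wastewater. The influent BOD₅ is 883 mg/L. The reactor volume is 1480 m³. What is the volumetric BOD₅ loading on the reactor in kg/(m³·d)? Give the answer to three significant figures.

L_v ≈ 1.19 kg BOD₅/(m³·d)

Volumetric loading L_v = Q·S₀ / V = 1990 × 883 g/m³ / 1480 m³ = 1187 g/(m³·d) = 1.187 kg BOD₅/(m³·d).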